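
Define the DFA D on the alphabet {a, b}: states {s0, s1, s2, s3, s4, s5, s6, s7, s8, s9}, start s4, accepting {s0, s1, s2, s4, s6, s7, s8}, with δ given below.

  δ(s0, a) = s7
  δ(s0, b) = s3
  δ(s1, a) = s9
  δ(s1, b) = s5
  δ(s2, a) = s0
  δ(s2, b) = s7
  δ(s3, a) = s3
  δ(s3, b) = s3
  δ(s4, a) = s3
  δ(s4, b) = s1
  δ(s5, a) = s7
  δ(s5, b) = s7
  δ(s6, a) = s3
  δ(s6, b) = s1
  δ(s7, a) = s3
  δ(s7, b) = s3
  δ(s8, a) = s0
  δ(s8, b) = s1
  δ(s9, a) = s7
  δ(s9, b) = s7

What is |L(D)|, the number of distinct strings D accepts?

6

The useful subgraph on states {s1, s4, s5, s7, s9} is acyclic, so L(D) is finite; the longest accepting path visits 4 useful states, giving maximum string length 3.
Counting accepting paths from s4 by length: 1 of length 0, 1 of length 1, 4 of length 3. Total 6.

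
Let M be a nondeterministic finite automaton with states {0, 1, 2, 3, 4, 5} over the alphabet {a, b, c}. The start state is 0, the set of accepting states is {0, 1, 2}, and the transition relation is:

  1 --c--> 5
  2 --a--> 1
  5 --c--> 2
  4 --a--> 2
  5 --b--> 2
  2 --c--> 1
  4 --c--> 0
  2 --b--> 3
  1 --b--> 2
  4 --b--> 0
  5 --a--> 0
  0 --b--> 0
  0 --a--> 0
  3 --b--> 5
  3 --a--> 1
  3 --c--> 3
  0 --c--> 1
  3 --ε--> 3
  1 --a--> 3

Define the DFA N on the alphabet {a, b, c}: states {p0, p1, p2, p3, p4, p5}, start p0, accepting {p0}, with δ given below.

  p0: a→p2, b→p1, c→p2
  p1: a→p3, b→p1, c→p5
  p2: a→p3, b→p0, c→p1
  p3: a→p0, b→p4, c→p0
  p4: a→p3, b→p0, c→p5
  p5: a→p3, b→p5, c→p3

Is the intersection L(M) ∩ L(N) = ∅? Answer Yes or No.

The empty string ε is accepted by both M and N.
Hence L(M) ∩ L(N) ≠ ∅.

No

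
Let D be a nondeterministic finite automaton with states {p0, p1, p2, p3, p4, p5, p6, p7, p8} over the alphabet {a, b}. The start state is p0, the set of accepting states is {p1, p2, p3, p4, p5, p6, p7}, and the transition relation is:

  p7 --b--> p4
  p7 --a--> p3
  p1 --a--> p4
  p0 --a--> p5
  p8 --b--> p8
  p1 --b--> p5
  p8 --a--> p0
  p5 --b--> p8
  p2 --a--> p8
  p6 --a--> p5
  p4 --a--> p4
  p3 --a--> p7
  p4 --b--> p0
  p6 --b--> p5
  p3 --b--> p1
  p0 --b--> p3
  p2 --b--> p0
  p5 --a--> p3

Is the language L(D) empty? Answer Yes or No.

No

The string a is accepted: the run p0 → p5 ends in the accepting state p5.
Since at least one string is accepted, L(D) is not empty.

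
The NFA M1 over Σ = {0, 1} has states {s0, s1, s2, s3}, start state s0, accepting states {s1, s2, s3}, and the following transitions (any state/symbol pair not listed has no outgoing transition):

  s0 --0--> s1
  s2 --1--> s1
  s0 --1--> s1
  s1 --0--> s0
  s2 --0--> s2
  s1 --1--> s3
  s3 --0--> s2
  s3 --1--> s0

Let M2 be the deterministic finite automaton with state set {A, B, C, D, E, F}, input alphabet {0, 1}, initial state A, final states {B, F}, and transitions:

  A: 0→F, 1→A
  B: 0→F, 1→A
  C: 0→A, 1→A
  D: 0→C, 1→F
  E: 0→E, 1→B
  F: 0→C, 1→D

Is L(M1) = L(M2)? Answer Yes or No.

No

The string 1 is accepted by M1 but rejected by M2.
So L(M1) ≠ L(M2).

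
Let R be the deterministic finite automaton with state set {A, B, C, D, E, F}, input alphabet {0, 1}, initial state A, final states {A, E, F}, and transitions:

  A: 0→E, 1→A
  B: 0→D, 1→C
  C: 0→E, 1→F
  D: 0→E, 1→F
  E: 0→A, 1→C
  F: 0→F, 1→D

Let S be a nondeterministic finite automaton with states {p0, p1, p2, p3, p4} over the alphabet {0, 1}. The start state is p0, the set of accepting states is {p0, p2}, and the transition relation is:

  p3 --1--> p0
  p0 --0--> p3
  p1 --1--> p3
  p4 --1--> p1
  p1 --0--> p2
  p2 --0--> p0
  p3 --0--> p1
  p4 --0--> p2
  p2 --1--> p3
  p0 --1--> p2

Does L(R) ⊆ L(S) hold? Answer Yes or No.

No

The string 0 is in L(R) but not in L(S).
So L(R) ⊄ L(S).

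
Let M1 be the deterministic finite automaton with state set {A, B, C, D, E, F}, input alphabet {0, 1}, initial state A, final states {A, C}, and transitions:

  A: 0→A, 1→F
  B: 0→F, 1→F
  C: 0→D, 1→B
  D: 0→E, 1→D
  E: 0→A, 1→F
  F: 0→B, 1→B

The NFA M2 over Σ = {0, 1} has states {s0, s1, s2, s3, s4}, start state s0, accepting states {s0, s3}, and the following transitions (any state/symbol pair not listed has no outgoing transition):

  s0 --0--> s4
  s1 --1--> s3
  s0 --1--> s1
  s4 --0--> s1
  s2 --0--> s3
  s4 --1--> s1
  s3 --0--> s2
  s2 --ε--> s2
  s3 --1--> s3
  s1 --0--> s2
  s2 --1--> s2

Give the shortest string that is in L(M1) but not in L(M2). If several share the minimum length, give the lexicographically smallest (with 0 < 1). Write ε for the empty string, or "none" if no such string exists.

The string 0 is accepted by M1 but not by M2.
No shorter string lies in the difference, and 0 is the lexicographically first length-1 string in L(M1) \ L(M2).

0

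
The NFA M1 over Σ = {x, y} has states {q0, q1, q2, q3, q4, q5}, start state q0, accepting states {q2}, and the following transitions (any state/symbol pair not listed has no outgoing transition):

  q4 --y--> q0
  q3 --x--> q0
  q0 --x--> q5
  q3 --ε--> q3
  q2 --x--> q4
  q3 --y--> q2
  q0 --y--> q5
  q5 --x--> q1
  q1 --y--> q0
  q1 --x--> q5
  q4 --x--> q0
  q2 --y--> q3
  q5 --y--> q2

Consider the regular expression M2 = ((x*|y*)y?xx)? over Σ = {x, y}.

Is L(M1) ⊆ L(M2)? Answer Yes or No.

The string xy is in L(M1) but not in L(M2).
So L(M1) ⊄ L(M2).

No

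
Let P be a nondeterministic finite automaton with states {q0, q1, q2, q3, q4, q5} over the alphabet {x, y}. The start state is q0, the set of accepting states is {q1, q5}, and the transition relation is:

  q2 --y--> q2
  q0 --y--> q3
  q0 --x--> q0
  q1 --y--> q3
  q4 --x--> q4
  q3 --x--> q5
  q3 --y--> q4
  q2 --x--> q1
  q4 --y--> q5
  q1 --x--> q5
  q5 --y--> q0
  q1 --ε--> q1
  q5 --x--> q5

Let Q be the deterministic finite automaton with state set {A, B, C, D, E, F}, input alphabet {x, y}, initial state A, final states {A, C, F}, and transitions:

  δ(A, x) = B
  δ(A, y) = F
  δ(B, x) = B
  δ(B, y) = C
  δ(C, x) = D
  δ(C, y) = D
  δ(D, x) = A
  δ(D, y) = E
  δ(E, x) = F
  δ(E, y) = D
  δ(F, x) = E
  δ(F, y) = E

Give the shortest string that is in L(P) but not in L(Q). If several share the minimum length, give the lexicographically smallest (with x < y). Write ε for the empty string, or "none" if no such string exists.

The string yx is accepted by P but not by Q.
No shorter string lies in the difference, and yx is the lexicographically first length-2 string in L(P) \ L(Q).

yx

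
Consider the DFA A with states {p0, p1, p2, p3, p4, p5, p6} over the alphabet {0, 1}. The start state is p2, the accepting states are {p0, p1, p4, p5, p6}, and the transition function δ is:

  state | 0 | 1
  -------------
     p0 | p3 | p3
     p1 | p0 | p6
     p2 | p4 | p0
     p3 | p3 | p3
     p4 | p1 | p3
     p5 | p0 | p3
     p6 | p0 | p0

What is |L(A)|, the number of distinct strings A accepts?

The useful subgraph on states {p0, p1, p2, p4, p6} is acyclic, so L(A) is finite; the longest accepting path visits 5 useful states, giving maximum string length 4.
Counting accepting paths from p2 by length: 2 of length 1, 1 of length 2, 2 of length 3, 2 of length 4. Total 7.

7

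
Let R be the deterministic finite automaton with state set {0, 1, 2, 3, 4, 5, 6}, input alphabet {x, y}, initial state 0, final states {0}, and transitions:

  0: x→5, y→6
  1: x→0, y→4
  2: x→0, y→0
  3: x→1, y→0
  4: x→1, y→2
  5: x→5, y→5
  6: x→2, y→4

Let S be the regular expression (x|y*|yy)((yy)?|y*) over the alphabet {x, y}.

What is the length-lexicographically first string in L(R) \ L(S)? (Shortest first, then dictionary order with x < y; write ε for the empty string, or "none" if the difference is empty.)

yxx

The string yxx is accepted by R but not by S.
No shorter string lies in the difference, and yxx is the lexicographically first length-3 string in L(R) \ L(S).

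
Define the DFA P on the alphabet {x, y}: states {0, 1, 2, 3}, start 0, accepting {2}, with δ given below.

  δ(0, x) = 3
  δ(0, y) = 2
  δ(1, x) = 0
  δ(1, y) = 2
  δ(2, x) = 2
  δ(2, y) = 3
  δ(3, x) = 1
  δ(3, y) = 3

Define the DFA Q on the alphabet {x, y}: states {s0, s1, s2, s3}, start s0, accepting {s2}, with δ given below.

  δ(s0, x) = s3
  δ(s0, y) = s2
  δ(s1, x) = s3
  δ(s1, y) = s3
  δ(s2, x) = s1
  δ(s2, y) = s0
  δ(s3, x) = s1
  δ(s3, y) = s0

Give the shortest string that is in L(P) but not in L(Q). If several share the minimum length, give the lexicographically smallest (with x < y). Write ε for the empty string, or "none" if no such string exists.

The string yx is accepted by P but not by Q.
No shorter string lies in the difference, and yx is the lexicographically first length-2 string in L(P) \ L(Q).

yx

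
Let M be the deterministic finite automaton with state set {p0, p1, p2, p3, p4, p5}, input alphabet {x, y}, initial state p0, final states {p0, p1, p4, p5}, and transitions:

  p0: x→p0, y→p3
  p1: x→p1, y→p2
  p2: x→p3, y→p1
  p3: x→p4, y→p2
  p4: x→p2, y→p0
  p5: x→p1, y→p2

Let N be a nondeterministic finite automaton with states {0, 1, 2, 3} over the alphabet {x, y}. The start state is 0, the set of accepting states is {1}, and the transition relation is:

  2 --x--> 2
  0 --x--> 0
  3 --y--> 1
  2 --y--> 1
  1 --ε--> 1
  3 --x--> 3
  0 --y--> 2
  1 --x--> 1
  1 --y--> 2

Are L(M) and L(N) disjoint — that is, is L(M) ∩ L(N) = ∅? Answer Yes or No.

No

The string yxy is accepted by both M and N.
Hence L(M) ∩ L(N) ≠ ∅.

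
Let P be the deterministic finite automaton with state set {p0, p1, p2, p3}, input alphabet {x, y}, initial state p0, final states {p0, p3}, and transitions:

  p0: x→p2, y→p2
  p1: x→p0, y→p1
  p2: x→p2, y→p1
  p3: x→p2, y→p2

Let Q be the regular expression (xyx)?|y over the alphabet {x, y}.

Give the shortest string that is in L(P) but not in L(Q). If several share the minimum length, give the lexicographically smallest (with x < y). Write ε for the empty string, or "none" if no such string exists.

The string yyx is accepted by P but not by Q.
No shorter string lies in the difference, and yyx is the lexicographically first length-3 string in L(P) \ L(Q).

yyx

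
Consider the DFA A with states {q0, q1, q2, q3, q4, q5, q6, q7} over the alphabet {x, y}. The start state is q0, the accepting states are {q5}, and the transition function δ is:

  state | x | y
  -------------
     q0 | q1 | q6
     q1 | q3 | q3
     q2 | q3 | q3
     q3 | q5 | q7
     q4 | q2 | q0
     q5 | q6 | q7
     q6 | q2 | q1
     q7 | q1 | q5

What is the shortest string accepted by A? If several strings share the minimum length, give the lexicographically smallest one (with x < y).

xxx

A breadth-first search from q0 reaches an accepting state first via the path q0 → q1 → q3 → q5 on input xxx.
No string of length < 3 is accepted (BFS exhausts all shorter strings without reaching an accepting state), and xxx is the lexicographically least accepting string of length 3.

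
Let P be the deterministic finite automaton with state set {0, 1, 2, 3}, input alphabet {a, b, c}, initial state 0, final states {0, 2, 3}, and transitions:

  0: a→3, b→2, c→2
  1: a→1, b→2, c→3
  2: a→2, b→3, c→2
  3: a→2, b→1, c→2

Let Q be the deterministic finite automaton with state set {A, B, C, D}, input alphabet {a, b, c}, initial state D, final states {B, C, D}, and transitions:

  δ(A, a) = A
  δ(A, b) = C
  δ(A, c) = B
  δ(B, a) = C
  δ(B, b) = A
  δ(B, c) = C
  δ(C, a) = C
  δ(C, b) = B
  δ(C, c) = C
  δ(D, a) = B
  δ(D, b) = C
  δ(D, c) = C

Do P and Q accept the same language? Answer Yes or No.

Exploring the product automaton P × Q from the start pair (0, D), following both machines on each input symbol, reaches 4 state pairs: (0, D), (3, B), (2, C), (1, A).
P accepts in {0, 2, 3} and Q accepts in {B, C, D}. In every reachable pair the two components are either both accepting — (0, D), (3, B), (2, C) — or both non-accepting, so no string is accepted by exactly one of the machines: L(P) \ L(Q) and L(Q) \ L(P) are both empty.
Hence every string is accepted by P iff it is accepted by Q, and the two languages coincide.

Yes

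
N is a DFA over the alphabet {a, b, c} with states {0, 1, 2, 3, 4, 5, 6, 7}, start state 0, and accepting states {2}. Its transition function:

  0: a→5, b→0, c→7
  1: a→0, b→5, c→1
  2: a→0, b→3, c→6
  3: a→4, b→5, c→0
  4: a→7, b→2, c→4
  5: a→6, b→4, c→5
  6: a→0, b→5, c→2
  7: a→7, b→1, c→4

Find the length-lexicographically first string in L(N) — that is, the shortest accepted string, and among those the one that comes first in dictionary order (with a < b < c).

aac

A breadth-first search from 0 reaches an accepting state first via the path 0 → 5 → 6 → 2 on input aac.
No string of length < 3 is accepted (BFS exhausts all shorter strings without reaching an accepting state), and aac is the lexicographically least accepting string of length 3.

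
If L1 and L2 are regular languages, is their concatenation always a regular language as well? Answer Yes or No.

If R₁ and R₂ are regular expressions for the two languages then R₁R₂ denotes L₁L₂; on automata, add ε-moves from every accepting state of an NFA for L₁ to the start state of an NFA for L₂ and keep only the second machine's accepting states.
So the regular languages are closed under concatenation.

Yes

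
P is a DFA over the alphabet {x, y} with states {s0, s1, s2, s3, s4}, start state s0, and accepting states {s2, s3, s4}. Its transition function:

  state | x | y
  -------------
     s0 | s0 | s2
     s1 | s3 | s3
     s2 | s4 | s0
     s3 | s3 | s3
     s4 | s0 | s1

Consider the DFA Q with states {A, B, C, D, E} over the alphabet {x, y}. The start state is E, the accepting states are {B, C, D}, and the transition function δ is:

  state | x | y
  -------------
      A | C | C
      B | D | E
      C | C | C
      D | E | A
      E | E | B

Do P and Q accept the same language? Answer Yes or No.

Yes

Exploring the product automaton P × Q from the start pair (s0, E), following both machines on each input symbol, reaches 5 state pairs: (s0, E), (s2, B), (s4, D), (s1, A), (s3, C).
P accepts in {s2, s3, s4} and Q accepts in {B, C, D}. In every reachable pair the two components are either both accepting — (s2, B), (s4, D), (s3, C) — or both non-accepting, so no string is accepted by exactly one of the machines: L(P) \ L(Q) and L(Q) \ L(P) are both empty.
Hence every string is accepted by P iff it is accepted by Q, and the two languages coincide.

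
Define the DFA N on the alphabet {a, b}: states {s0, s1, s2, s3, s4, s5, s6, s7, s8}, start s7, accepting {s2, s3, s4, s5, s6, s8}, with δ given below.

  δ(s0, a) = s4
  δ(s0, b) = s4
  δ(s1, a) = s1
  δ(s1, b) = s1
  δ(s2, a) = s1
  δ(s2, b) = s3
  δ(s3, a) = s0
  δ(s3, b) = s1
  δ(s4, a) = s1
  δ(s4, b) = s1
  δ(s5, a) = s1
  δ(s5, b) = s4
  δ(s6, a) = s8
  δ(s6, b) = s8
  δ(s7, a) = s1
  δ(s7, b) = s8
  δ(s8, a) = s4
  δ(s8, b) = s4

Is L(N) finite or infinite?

finite

The useful states (reachable from s7 and able to reach an accepting state) are {s4, s7, s8}.
Restricted to these states the transition graph has no cycle, so every accepting path has bounded length and L is finite.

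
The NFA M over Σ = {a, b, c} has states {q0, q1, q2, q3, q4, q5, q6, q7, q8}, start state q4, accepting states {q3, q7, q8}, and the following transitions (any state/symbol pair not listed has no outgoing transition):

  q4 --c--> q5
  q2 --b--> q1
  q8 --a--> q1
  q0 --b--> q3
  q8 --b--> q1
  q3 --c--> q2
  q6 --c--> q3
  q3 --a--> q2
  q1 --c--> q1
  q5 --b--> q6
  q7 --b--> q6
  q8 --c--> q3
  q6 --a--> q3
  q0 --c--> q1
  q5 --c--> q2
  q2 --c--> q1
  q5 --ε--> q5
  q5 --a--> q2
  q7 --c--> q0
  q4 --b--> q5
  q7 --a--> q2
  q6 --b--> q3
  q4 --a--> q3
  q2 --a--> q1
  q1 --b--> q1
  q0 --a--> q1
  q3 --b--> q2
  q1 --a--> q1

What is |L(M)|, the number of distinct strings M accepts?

7

The useful subgraph on states {q3, q4, q5, q6} is acyclic, so L(M) is finite; the longest accepting path visits 4 useful states, giving maximum string length 3.
Counting accepting paths from q4 by length: 1 of length 1, 6 of length 3. Total 7.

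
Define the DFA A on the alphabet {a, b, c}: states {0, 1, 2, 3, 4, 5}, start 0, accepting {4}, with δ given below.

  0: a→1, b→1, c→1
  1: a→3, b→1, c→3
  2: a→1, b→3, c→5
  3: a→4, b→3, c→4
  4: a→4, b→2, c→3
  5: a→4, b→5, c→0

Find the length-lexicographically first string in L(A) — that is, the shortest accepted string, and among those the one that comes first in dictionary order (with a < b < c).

A breadth-first search from 0 reaches an accepting state first via the path 0 → 1 → 3 → 4 on input aaa.
No string of length < 3 is accepted (BFS exhausts all shorter strings without reaching an accepting state), and aaa is the lexicographically least accepting string of length 3.

aaa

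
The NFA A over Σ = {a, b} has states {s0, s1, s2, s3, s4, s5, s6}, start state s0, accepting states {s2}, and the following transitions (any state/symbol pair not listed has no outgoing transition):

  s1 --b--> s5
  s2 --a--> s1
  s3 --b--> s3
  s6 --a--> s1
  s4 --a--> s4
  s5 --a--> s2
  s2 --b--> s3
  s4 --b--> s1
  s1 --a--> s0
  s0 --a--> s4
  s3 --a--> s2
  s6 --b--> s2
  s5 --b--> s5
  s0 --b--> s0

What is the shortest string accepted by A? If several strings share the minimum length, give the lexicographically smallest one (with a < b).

A breadth-first search from s0 reaches an accepting state first via the path s0 → s4 → s1 → s5 → s2 on input abba.
No string of length < 4 is accepted (BFS exhausts all shorter strings without reaching an accepting state), and abba is the lexicographically least accepting string of length 4.

abba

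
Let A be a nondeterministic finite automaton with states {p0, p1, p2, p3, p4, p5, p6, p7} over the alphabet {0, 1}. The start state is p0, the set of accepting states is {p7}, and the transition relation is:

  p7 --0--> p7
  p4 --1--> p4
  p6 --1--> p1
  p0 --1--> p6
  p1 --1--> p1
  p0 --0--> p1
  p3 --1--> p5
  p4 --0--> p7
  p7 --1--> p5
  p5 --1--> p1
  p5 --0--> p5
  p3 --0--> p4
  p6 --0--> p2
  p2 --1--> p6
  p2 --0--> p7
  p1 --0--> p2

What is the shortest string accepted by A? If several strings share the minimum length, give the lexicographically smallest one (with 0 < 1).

A breadth-first search from p0 reaches an accepting state first via the path p0 → p1 → p2 → p7 on input 000.
No string of length < 3 is accepted (BFS exhausts all shorter strings without reaching an accepting state), and 000 is the lexicographically least accepting string of length 3.

000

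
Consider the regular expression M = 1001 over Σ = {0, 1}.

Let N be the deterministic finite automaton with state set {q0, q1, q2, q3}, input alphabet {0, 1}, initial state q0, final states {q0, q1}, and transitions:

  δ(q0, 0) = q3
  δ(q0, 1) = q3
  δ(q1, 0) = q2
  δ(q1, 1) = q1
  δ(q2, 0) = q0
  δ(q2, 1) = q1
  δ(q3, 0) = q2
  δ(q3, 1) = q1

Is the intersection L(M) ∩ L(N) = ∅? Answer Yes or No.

Converting the expression M to a DFA (subset construction, then merging equivalent states) gives the minimal DFA with states {m0, m1, m2, m3, m4, m5}, start state m0, accepting states {m5} and transitions m0: 0→m1, 1→m2; m1: 0→m1, 1→m1; m2: 0→m3, 1→m1; m3: 0→m4, 1→m1; m4: 0→m1, 1→m5; m5: 0→m1, 1→m1.
Exploring the product automaton M × N from the start pair (m0, q0), following both machines on each input symbol, reaches 9 state pairs: (m0, q0), (m1, q3), (m2, q3), (m1, q2), (m1, q1), (m3, q2), (m1, q0), (m4, q0), (m5, q3).
M accepts in {m5} and N accepts in {q0, q1}; no reachable pair has both components accepting, so no string drives both machines to acceptance simultaneously and L(M) ∩ L(N) = ∅.
So no string is accepted by both, and the intersection is empty.

Yes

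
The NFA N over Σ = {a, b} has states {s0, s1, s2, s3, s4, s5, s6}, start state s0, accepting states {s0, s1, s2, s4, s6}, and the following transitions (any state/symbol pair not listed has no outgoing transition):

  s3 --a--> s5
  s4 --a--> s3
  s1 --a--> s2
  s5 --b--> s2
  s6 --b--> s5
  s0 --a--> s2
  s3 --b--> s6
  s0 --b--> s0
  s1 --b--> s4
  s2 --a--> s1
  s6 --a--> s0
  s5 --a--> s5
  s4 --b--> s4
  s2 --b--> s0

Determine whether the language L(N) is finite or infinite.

State s0 is reachable from the start and can reach an accepting state, and it lies on the cycle s0 → s0.
Traversing that cycle any number of times yields accepted strings of unbounded length, so the language is infinite.

infinite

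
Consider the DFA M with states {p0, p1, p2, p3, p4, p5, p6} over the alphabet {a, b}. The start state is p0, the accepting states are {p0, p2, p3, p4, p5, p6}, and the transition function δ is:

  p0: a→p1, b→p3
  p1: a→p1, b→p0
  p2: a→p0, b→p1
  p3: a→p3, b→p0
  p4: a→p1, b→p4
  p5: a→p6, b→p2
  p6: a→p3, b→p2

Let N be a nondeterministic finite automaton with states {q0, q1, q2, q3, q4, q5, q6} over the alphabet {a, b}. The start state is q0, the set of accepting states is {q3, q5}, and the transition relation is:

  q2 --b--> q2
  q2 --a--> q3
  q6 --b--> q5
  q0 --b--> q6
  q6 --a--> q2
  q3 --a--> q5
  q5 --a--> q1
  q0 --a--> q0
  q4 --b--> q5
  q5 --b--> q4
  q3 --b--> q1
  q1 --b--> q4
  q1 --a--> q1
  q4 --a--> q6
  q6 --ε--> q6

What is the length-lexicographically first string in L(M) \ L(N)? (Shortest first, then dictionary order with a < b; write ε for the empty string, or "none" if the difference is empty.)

ε

The empty string ε is accepted by M but not by N.
Since ε is the unique shortest string, it is the required witness.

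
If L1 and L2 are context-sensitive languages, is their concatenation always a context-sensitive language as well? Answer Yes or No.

With disjoint nonterminals (and terminals first replaced by fresh nonterminal copies so contexts cannot straddle the boundary), S → S₁S₂ added to two noncontracting grammars is noncontracting and generates L₁L₂; equivalently an LBA guesses the split point and checks each part in place.
So the context-sensitive languages are closed under concatenation.

Yes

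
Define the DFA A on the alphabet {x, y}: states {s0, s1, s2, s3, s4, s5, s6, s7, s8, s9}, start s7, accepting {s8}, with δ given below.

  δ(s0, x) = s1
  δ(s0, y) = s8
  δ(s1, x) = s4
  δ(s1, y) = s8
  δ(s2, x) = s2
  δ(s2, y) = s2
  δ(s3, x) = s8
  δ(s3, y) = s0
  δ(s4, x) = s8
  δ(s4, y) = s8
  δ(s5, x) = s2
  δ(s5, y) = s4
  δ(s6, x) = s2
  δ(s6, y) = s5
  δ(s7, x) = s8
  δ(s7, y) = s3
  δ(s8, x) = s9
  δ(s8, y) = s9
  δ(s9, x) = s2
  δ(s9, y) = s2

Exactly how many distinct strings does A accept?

6

The useful subgraph on states {s0, s1, s3, s4, s7, s8} is acyclic, so L(A) is finite; the longest accepting path visits 6 useful states, giving maximum string length 5.
Counting accepting paths from s7 by length: 1 of length 1, 1 of length 2, 1 of length 3, 1 of length 4, 2 of length 5. Total 6.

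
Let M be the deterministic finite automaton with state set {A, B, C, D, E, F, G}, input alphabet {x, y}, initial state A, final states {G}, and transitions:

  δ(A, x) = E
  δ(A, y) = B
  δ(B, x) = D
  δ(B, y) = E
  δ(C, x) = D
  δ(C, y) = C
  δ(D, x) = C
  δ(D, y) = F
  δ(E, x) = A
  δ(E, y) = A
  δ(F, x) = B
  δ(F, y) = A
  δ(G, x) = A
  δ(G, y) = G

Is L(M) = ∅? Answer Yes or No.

The states reachable from the start state are {A, B, C, D, E, F}.
None of the accepting states {G} is reachable, so no string is accepted and L(M) = ∅.

Yes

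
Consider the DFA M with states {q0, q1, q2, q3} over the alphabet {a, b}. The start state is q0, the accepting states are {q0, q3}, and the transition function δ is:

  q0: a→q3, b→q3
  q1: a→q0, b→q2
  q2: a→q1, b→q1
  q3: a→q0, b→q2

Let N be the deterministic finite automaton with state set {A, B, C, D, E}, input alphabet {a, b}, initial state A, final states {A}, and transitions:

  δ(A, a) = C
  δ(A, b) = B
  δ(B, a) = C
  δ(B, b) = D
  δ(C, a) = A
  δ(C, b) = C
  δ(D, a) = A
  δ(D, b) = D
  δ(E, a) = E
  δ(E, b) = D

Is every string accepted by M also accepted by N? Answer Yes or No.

No

The string a is in L(M) but not in L(N).
So L(M) ⊄ L(N).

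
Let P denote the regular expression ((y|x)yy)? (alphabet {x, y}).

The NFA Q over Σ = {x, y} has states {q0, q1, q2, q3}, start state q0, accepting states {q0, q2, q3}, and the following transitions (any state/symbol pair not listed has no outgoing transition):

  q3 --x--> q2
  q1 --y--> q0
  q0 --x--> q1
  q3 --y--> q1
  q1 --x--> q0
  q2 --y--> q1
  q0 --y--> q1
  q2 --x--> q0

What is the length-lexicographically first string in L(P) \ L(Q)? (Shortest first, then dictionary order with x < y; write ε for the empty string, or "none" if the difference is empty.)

xyy

The string xyy is accepted by P but not by Q.
No shorter string lies in the difference, and xyy is the lexicographically first length-3 string in L(P) \ L(Q).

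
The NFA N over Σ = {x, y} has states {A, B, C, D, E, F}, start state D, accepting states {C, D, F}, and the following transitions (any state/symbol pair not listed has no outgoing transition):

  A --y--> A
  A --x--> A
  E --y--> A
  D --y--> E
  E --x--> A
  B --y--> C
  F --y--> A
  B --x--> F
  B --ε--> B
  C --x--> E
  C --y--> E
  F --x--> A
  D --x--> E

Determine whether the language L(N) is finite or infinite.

finite

The useful states (reachable from D and able to reach an accepting state) are {D}.
Restricted to these states the transition graph has no cycle, so every accepting path has bounded length and L is finite.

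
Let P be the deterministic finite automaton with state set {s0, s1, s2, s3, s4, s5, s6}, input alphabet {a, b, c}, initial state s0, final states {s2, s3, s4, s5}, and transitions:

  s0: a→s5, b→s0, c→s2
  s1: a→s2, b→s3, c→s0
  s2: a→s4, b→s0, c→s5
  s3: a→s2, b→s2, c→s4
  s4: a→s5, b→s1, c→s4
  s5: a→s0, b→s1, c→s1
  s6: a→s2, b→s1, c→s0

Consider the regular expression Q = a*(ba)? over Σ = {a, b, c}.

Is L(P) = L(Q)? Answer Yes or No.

No

The string c is accepted by P but rejected by Q.
So L(P) ≠ L(Q).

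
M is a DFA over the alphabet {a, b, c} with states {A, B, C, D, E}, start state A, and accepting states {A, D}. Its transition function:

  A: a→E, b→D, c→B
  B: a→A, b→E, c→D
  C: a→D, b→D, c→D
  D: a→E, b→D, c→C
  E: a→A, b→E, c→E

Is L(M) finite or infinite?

State A is reachable from the start and can reach an accepting state, and it lies on the cycle A → B → A.
Traversing that cycle any number of times yields accepted strings of unbounded length, so the language is infinite.

infinite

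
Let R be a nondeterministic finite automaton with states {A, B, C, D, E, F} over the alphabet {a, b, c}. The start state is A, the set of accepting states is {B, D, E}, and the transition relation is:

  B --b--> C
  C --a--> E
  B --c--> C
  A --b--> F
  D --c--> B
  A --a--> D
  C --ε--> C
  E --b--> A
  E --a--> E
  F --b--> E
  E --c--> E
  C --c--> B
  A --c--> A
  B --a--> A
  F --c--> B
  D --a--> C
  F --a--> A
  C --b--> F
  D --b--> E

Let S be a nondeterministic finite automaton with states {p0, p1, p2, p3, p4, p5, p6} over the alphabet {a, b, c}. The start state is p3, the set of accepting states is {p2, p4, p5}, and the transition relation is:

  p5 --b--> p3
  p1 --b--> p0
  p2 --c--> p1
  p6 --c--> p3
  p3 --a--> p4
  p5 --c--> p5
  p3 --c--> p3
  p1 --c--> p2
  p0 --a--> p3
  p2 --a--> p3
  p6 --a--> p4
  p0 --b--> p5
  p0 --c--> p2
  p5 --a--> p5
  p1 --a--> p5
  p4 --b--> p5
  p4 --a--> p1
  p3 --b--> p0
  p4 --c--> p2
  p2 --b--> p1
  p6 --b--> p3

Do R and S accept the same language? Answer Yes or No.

Yes

Exploring the product automaton R × S from the start pair (A, p3), following both machines on each input symbol, reaches 6 state pairs: (A, p3), (D, p4), (F, p0), (C, p1), (E, p5), (B, p2).
R accepts in {B, D, E} and S accepts in {p2, p4, p5}. In every reachable pair the two components are either both accepting — (D, p4), (E, p5), (B, p2) — or both non-accepting, so no string is accepted by exactly one of the machines: L(R) \ L(S) and L(S) \ L(R) are both empty.
Hence every string is accepted by R iff it is accepted by S, and the two languages coincide.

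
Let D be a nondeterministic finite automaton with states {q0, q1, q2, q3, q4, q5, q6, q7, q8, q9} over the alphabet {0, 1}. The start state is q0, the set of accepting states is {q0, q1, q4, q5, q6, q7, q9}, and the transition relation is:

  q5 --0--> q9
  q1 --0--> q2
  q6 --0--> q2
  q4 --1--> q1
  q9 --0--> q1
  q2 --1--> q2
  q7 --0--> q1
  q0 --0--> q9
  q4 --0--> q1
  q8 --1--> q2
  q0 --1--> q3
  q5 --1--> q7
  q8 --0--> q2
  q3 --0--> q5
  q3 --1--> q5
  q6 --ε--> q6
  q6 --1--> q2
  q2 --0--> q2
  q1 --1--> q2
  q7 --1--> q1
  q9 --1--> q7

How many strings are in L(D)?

24

The useful subgraph on states {q0, q1, q3, q5, q7, q9} is acyclic, so L(D) is finite; the longest accepting path visits 6 useful states, giving maximum string length 5.
Counting accepting paths from q0 by length: 1 of length 0, 1 of length 1, 4 of length 2, 6 of length 3, 8 of length 4, 4 of length 5. Total 24.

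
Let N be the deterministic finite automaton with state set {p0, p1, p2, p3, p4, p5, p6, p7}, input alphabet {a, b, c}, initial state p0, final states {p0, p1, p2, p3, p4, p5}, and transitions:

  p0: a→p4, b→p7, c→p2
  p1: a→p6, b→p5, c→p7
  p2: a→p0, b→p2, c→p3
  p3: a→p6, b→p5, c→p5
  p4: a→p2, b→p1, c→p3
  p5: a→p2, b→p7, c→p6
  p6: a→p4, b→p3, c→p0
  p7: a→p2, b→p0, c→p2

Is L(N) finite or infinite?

infinite

State p0 is reachable from the start and can reach an accepting state, and it lies on the cycle p0 → p2 → p0.
Traversing that cycle any number of times yields accepted strings of unbounded length, so the language is infinite.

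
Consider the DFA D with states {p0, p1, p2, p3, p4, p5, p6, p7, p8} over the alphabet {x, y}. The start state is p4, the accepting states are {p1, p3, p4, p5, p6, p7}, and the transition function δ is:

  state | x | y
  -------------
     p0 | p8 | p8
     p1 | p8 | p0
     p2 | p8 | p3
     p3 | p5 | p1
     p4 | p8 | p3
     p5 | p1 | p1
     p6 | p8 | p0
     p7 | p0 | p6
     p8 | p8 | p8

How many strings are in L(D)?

The useful subgraph on states {p1, p3, p4, p5} is acyclic, so L(D) is finite; the longest accepting path visits 4 useful states, giving maximum string length 3.
Counting accepting paths from p4 by length: 1 of length 0, 1 of length 1, 2 of length 2, 2 of length 3. Total 6.

6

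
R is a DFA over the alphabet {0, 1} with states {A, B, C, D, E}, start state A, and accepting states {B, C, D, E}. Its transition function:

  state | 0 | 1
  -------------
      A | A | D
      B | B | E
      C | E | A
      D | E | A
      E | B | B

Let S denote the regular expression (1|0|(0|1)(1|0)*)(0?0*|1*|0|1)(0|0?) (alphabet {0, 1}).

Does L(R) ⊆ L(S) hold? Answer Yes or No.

Converting the expression S to a DFA (subset construction, then merging equivalent states) gives the minimal DFA with states {s0, s1}, start state s0, accepting states {s1} and transitions s0: 0→s1, 1→s1; s1: 0→s1, 1→s1.
Exploring the product automaton R × S from the start pair (A, s0), following both machines on each input symbol, reaches 5 state pairs: (A, s0), (A, s1), (D, s1), (E, s1), (B, s1).
R accepts in {B, C, D, E} and S accepts in {s1}. The reachable pairs whose R-component is accepting are (D, s1), (E, s1), (B, s1); in each of them the S-component is accepting too, so the product for L(R) \ L(S) (R-component accepting, S-component rejecting) has no reachable accepting pair and the difference is empty.
Hence every string in L(R) is also in L(S).

Yes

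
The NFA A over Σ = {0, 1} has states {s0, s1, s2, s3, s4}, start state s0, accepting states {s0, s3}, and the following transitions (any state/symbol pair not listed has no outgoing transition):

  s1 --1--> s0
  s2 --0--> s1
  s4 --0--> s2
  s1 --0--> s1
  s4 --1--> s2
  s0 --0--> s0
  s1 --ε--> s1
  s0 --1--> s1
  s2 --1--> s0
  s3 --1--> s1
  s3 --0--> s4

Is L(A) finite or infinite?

infinite

State s0 is reachable from the start and can reach an accepting state, and it lies on the cycle s0 → s0.
Traversing that cycle any number of times yields accepted strings of unbounded length, so the language is infinite.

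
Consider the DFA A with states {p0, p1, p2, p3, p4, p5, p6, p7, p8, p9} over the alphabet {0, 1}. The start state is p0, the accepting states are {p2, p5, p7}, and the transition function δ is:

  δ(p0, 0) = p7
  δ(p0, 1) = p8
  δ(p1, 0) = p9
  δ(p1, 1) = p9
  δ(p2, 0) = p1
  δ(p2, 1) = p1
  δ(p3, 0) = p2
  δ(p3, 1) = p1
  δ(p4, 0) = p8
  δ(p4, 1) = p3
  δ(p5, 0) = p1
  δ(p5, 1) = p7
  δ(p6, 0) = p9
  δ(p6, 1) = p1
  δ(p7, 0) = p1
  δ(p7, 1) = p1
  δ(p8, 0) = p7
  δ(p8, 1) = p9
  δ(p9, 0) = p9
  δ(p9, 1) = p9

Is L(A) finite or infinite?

The useful states (reachable from p0 and able to reach an accepting state) are {p0, p7, p8}.
Restricted to these states the transition graph has no cycle, so every accepting path has bounded length and L is finite.

finite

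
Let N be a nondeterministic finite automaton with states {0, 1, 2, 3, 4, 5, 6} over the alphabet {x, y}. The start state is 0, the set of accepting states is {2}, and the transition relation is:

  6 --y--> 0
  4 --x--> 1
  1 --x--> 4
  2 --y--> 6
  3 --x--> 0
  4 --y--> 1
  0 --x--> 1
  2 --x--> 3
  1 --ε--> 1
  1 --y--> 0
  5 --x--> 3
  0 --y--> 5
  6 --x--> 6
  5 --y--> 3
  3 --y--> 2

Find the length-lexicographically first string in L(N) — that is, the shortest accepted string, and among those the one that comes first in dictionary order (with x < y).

A breadth-first search from 0 reaches an accepting state first via the path 0 → 5 → 3 → 2 on input yxy.
No string of length < 3 is accepted (BFS exhausts all shorter strings without reaching an accepting state), and yxy is the lexicographically least accepting string of length 3.

yxy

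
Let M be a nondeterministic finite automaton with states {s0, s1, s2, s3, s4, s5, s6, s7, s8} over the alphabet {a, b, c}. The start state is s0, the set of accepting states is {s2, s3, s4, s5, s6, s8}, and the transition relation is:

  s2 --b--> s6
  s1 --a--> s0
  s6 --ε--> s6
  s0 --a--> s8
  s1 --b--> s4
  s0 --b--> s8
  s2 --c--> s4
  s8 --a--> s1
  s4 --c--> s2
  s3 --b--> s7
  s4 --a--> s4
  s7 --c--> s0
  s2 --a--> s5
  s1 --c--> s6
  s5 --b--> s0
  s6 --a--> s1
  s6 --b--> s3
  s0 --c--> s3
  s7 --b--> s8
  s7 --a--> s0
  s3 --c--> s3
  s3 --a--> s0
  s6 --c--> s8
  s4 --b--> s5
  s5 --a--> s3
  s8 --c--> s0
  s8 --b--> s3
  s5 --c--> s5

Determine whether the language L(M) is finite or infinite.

infinite

State s0 is reachable from the start and can reach an accepting state, and it lies on the cycle s0 → s8 → s0.
Traversing that cycle any number of times yields accepted strings of unbounded length, so the language is infinite.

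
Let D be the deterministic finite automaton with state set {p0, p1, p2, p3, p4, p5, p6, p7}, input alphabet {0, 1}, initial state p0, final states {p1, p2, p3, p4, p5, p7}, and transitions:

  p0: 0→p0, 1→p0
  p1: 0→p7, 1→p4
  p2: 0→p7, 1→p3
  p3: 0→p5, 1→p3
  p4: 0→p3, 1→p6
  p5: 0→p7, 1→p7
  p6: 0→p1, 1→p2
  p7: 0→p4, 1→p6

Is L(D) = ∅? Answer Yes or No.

The states reachable from the start state are {p0}.
None of the accepting states {p1, p2, p3, p4, p5, p7} is reachable, so no string is accepted and L(D) = ∅.

Yes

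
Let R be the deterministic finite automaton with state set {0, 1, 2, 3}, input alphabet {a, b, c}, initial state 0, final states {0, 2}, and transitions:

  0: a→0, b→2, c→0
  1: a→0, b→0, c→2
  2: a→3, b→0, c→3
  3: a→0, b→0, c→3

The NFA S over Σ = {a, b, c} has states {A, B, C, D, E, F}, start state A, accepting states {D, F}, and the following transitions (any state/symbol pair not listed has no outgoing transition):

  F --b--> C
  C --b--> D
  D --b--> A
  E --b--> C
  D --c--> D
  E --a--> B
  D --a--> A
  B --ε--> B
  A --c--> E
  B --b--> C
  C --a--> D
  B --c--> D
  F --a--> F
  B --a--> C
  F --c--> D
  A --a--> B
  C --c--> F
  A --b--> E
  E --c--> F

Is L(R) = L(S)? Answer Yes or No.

No

The empty string ε is accepted by R but rejected by S.
So L(R) ≠ L(S).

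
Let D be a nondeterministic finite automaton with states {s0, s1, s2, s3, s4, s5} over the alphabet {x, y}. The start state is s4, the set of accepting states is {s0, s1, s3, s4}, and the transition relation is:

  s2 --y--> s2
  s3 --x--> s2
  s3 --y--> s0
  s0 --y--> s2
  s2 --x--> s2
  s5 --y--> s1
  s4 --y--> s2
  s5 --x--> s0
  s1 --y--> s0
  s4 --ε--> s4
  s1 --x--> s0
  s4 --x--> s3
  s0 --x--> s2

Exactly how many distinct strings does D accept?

The useful subgraph on states {s0, s3, s4} is acyclic, so L(D) is finite; the longest accepting path visits 3 useful states, giving maximum string length 2.
Counting accepting paths from s4 by length: 1 of length 0, 1 of length 1, 1 of length 2. Total 3.

3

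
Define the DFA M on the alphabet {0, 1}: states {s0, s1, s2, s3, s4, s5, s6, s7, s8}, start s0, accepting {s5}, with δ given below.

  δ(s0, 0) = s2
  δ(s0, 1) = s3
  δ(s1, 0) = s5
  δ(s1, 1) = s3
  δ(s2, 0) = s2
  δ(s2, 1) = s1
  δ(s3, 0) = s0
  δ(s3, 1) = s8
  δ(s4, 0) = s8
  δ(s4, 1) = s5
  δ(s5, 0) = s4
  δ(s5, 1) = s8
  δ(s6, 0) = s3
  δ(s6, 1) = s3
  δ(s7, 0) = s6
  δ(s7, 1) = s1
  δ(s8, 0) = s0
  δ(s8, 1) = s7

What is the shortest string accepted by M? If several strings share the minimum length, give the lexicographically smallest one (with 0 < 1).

A breadth-first search from s0 reaches an accepting state first via the path s0 → s2 → s1 → s5 on input 010.
No string of length < 3 is accepted (BFS exhausts all shorter strings without reaching an accepting state), and 010 is the lexicographically least accepting string of length 3.

010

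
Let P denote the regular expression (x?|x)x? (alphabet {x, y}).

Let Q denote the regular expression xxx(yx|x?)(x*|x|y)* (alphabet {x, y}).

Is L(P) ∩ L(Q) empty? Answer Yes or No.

Yes

Converting the expression P to a DFA (subset construction, then merging equivalent states) gives the minimal DFA with states {p0, p1, p2, p3}, start state p0, accepting states {p0, p1, p3} and transitions p0: x→p1, y→p2; p1: x→p3, y→p2; p2: x→p2, y→p2; p3: x→p2, y→p2.
Converting the expression Q to a DFA (subset construction, then merging equivalent states) gives the minimal DFA with states {q0, q1, q2, q3, q4}, start state q0, accepting states {q4} and transitions q0: x→q1, y→q2; q1: x→q3, y→q2; q2: x→q2, y→q2; q3: x→q4, y→q2; q4: x→q4, y→q4.
Exploring the product automaton P × Q from the start pair (p0, q0), following both machines on each input symbol, reaches 5 state pairs: (p0, q0), (p1, q1), (p2, q2), (p3, q3), (p2, q4).
P accepts in {p0, p1, p3} and Q accepts in {q4}; no reachable pair has both components accepting, so no string drives both machines to acceptance simultaneously and L(P) ∩ L(Q) = ∅.
So no string is accepted by both, and the intersection is empty.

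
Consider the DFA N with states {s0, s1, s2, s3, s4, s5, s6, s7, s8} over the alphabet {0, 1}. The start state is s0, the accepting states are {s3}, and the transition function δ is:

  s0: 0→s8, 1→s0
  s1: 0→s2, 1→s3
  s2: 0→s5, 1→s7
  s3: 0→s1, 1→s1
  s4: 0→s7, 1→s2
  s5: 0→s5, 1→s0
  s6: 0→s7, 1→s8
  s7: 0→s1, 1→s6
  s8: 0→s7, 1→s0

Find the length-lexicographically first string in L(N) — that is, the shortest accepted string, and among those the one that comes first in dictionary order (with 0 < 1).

0001

A breadth-first search from s0 reaches an accepting state first via the path s0 → s8 → s7 → s1 → s3 on input 0001.
No string of length < 4 is accepted (BFS exhausts all shorter strings without reaching an accepting state), and 0001 is the lexicographically least accepting string of length 4.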